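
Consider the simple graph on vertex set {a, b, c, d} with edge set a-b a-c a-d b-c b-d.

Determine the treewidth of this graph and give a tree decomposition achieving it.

The largest bag has 3 vertices, giving width 2; this decomposition certifies tw(G) ≤ 2. On the other hand G contains the 3-clique {a, b, d}. A clique must lie in a single bag of any decomposition, so no decomposition can have width below 2. Hence tw(G) = 2 exactly.

Treewidth 2.
One optimal decomposition is:
Bags: B1 = {a, b, d}  B2 = {a, b, c}
Tree: B1–B2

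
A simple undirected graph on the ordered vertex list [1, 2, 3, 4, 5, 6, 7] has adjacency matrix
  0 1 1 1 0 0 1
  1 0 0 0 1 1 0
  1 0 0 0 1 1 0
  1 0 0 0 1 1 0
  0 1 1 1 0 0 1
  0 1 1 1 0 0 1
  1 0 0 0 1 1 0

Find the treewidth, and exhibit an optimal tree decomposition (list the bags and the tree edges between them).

Each bag holds 4 vertices, so the decomposition has width 3, which upper-bounds the treewidth. For the lower bound: the 4 vertex sets {1,7}, {4,6}, {5}, {3} are disjoint, each induces a connected subgraph, and every pair is joined by at least one edge of G. Contracting each set to a single vertex therefore yields K_{4} as a minor, and since treewidth is minor-monotone, tw(G) ≥ tw(K_{4}) = 3. Hence tw(G) = 3 exactly.

Treewidth 3.
One optimal decomposition is:
Bags: B1 = {1, 5, 6, 7}  B2 = {1, 4, 5, 6}  B3 = {1, 3, 5, 6}  B4 = {1, 2, 5, 6}
Tree: B1–B2, B2–B3, B3–B4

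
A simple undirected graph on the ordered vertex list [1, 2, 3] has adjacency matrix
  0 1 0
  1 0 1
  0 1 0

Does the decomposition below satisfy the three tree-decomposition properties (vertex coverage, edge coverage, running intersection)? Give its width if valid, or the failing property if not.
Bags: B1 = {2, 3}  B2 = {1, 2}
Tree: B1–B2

Checking the three conditions: (i) the bags cover all of {1, 2, 3}; (ii) for each edge, some bag contains both endpoints; (iii) the bags containing any fixed vertex form a subtree. All hold, so the decomposition is valid with width 2 − 1 = 1.

Yes; width 1.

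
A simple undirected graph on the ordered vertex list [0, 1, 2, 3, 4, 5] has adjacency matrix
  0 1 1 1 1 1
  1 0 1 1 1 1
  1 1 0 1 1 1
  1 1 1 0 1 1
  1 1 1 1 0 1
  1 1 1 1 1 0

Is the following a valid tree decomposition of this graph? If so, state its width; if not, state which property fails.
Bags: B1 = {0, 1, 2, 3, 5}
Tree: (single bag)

No — vertex 4 appears in no bag.

A tree decomposition must satisfy three properties: every vertex lies in some bag; for every edge, both endpoints lie together in some bag; and for every vertex, the bags containing it form a connected subtree. Here vertex 4 appears in no bag, so the decomposition is invalid.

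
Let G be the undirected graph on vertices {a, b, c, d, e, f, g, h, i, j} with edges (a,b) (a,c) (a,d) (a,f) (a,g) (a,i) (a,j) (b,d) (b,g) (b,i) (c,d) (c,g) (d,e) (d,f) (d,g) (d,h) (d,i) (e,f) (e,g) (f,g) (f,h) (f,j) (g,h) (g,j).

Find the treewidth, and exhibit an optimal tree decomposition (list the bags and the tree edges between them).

Treewidth 3.
One optimal decomposition is:
Bags: B1 = {a, b, d, i}  B2 = {a, b, d, g}  B3 = {a, c, d, g}  B4 = {a, d, f, g}  B5 = {a, f, g, j}  B6 = {d, f, g, h}  B7 = {d, e, f, g}
Tree: B1–B2, B2–B3, B3–B4, B4–B5, B4–B6, B4–B7

Every bag has size at most 4, so the width is 4 − 1 = 3 and tw(G) ≤ 3. For the lower bound, the 4 vertices {a, c, d, g} are pairwise adjacent, and any tree decomposition puts a clique entirely inside one bag — forcing width ≥ 3. Combining the bounds, tw(G) = 3.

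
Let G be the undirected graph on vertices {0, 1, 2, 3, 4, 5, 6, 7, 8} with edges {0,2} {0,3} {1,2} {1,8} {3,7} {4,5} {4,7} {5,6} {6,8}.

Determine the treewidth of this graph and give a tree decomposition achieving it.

Every bag has size at most 3, so the width is 3 − 1 = 2 and tw(G) ≤ 2. Since 4–7–3–0–2–1–8–6–5–4 is a cycle in G, G is not acyclic. Forests are exactly the graphs of treewidth ≤ 1, so tw(G) ≥ 2. Hence tw(G) = 2 exactly.

Treewidth 2.
Bags: B1 = {3, 4, 7}  B2 = {0, 3, 4}  B3 = {0, 2, 4}  B4 = {1, 2, 4}  B5 = {1, 4, 8}  B6 = {4, 6, 8}  B7 = {4, 5, 6}
Tree: B1–B2, B2–B3, B3–B4, B4–B5, B5–B6, B6–B7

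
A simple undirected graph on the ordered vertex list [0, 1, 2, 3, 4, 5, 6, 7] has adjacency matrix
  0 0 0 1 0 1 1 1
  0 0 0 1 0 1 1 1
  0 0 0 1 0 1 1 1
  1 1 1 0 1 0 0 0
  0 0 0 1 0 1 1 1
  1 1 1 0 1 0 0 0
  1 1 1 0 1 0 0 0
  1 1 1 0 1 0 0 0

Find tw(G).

4

A width-4 tree decomposition is:
Bags: B1 = {2, 3, 5, 6, 7}  B2 = {0, 3, 5, 6, 7}  B3 = {1, 3, 5, 6, 7}  B4 = {3, 4, 5, 6, 7}
Tree: B1–B2, B2–B3, B3–B4
Each bag holds 5 vertices, so the decomposition has width 4, which upper-bounds the treewidth. For the lower bound: the 5 vertex sets {2,7}, {0,3}, {1,5}, {6}, {4} are disjoint, each induces a connected subgraph, and every pair is joined by at least one edge of G. Contracting each set to a single vertex therefore yields K_{5} as a minor, and since treewidth is minor-monotone, tw(G) ≥ tw(K_{5}) = 4. Hence tw(G) = 4 exactly.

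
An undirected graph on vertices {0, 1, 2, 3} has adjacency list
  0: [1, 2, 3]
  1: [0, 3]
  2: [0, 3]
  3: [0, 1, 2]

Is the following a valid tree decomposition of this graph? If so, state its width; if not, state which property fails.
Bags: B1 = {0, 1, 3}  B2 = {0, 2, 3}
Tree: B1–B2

Every vertex of G appears in some bag (union = {0, 1, 2, 3}); every edge is covered by a bag; and for each vertex v the set of bags containing v is connected in the bag tree. The decomposition is therefore valid. The largest bag has 3 vertices, so the width is 2.

Yes; width 2.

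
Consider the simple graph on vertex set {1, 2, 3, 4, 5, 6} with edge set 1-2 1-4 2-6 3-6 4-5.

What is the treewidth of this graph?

A width-1 tree decomposition is:
Bags: B1 = {4, 5}  B2 = {1, 4}  B3 = {1, 2}  B4 = {2, 6}  B5 = {3, 6}
Tree: B1–B2, B2–B3, B3–B4, B4–B5
The largest bag has 2 vertices, giving width 1; this decomposition certifies tw(G) ≤ 1. G has an edge, so its treewidth is at least 1. Therefore the treewidth is 1.

1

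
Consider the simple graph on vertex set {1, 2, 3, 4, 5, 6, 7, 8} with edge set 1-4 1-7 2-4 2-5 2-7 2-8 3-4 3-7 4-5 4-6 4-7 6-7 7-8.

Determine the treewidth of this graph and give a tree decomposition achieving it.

Each bag holds 3 vertices, so the decomposition has width 2, which upper-bounds the treewidth. For the lower bound, the 3 vertices {2, 7, 8} are pairwise adjacent, and any tree decomposition puts a clique entirely inside one bag — forcing width ≥ 2. The upper and lower bounds meet at 2, so that is the treewidth.

Treewidth 2.
Bags: B1 = {2, 4, 5}  B2 = {2, 4, 7}  B3 = {2, 7, 8}  B4 = {1, 4, 7}  B5 = {4, 6, 7}  B6 = {3, 4, 7}
Tree: B1–B2, B2–B3, B2–B4, B4–B5, B4–B6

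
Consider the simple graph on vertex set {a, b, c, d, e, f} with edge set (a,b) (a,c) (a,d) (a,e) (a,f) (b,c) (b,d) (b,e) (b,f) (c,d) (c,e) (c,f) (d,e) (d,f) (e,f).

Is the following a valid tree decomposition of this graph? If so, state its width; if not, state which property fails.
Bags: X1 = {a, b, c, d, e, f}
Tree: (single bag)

Yes; width 5.

Every vertex of G appears in some bag (union = {a, b, c, d, e, f}); every edge is covered by a bag; and for each vertex v the set of bags containing v is connected in the bag tree. The decomposition is therefore valid. The largest bag has 6 vertices, so the width is 5.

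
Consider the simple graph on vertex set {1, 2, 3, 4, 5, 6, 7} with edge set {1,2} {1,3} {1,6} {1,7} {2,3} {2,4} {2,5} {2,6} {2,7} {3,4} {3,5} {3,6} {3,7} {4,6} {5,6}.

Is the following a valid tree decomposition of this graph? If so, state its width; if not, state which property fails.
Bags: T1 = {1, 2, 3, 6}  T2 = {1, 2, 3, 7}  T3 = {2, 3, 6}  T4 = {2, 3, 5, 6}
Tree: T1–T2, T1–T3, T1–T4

A tree decomposition must satisfy three properties: every vertex lies in some bag; for every edge, both endpoints lie together in some bag; and for every vertex, the bags containing it form a connected subtree. Here vertex 4 appears in no bag, so the decomposition is invalid.

No — vertex 4 appears in no bag.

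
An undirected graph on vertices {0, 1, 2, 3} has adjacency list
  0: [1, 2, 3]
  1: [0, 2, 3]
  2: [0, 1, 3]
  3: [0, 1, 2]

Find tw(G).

3

A width-3 tree decomposition is:
Bags: B1 = {0, 1, 2, 3}
Tree: (single bag)
With just one bag of size 4, the width is 4 − 1 = 3, so tw(G) ≤ 3. For the lower bound, the 4 vertices {0, 1, 2, 3} are pairwise adjacent, and any tree decomposition puts a clique entirely inside one bag — forcing width ≥ 3. Hence tw(G) = 3 exactly.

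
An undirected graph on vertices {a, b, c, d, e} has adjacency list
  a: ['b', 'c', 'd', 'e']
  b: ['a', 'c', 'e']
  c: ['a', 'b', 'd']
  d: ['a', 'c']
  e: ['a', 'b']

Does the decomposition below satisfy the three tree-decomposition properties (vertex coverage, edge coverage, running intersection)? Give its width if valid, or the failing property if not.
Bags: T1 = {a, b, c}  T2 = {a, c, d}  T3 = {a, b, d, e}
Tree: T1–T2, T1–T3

A tree decomposition must satisfy three properties: every vertex lies in some bag; for every edge, both endpoints lie together in some bag; and for every vertex, the bags containing it form a connected subtree. Here bags containing vertex d are not connected in the tree, so the decomposition is invalid.

No — bags containing vertex d are not connected in the tree.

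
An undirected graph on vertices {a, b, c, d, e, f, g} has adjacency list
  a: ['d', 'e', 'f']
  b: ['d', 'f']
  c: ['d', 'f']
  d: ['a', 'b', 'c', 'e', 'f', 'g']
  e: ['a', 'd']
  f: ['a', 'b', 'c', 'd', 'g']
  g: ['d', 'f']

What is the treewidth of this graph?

2

A width-2 tree decomposition is:
Bags: B1 = {d, f, g}  B2 = {a, d, f}  B3 = {b, d, f}  B4 = {c, d, f}  B5 = {a, d, e}
Tree: B1–B2, B2–B3, B1–B4, B2–B5
Every bag has size at most 3, so the width is 3 − 1 = 2 and tw(G) ≤ 2. On the other hand G contains the 3-clique {a, d, e}. A clique must lie in a single bag of any decomposition, so no decomposition can have width below 2. The upper and lower bounds meet at 2, so that is the treewidth.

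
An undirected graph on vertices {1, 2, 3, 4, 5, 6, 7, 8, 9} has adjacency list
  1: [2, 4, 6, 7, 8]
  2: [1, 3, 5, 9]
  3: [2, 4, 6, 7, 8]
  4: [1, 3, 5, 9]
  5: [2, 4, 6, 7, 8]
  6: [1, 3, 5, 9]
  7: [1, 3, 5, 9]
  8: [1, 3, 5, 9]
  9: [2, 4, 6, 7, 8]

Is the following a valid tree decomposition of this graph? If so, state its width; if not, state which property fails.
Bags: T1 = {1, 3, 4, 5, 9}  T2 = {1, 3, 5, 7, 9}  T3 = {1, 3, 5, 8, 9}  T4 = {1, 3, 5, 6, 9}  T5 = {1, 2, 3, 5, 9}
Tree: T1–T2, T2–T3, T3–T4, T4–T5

Checking the three conditions: (i) the bags cover all of {1, 2, 3, 4, 5, 6, 7, 8, 9}; (ii) for each edge, some bag contains both endpoints; (iii) the bags containing any fixed vertex form a subtree. All hold, so the decomposition is valid with width 5 − 1 = 4.

Yes; width 4.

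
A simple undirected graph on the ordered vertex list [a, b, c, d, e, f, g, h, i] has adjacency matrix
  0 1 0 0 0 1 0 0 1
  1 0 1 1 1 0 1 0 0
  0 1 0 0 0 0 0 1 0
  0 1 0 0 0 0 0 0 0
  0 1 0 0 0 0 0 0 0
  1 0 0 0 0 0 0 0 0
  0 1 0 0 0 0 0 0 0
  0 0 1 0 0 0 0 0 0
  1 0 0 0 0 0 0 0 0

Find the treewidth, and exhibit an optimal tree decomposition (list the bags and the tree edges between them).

Treewidth 1.
One optimal decomposition is:
Bags: B1 = {c, h}  B2 = {b, c}  B3 = {a, b}  B4 = {a, f}  B5 = {a, i}  B6 = {b, e}  B7 = {b, d}  B8 = {b, g}
Tree: B1–B2, B2–B3, B3–B4, B3–B5, B2–B6, B6–B7, B6–B8

The largest bag has 2 vertices, giving width 1; this decomposition certifies tw(G) ≤ 1. G has an edge, so its treewidth is at least 1. The upper and lower bounds meet at 1, so that is the treewidth.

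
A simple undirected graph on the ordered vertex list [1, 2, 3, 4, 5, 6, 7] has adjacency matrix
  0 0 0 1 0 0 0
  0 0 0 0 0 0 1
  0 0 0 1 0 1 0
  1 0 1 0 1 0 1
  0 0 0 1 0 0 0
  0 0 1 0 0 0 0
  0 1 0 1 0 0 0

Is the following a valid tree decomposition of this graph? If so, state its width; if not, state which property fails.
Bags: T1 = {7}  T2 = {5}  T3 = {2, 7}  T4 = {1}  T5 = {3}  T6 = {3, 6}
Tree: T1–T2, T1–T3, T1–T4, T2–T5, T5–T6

No — vertex 4 appears in no bag.

A tree decomposition must satisfy three properties: every vertex lies in some bag; for every edge, both endpoints lie together in some bag; and for every vertex, the bags containing it form a connected subtree. Here vertex 4 appears in no bag, so the decomposition is invalid.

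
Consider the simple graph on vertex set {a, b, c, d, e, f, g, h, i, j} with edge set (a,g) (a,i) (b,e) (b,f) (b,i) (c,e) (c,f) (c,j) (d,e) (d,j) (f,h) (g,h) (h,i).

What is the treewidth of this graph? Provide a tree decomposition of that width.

Treewidth 2.
One such decomposition:
Bags: B1 = {d, e, j}  B2 = {c, e, j}  B3 = {b, c, e}  B4 = {b, c, f}  B5 = {b, f, i}  B6 = {f, h, i}  B7 = {a, h, i}  B8 = {a, g, h}
Tree: B1–B2, B2–B3, B3–B4, B4–B5, B5–B6, B6–B7, B7–B8

Each bag holds 3 vertices, so the decomposition has width 2, which upper-bounds the treewidth. For the lower bound, G contains the cycle d–j–c–e–d, so G is not a forest; only forests have treewidth ≤ 1, hence tw(G) ≥ 2. The upper and lower bounds meet at 2, so that is the treewidth.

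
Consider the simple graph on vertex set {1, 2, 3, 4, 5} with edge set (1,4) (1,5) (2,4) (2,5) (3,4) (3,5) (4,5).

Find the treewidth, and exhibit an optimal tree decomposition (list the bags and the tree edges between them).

Treewidth 2.
One optimal decomposition is:
Bags: B1 = {3, 4, 5}  B2 = {2, 4, 5}  B3 = {1, 4, 5}
Tree: B1–B2, B2–B3

The largest bag has 3 vertices, giving width 2; this decomposition certifies tw(G) ≤ 2. Conversely, {1, 4, 5} is a clique of size 3, and the vertices of any clique must share a bag in every tree decomposition; so some bag has ≥ 3 vertices and tw(G) ≥ 2. The upper and lower bounds meet at 2, so that is the treewidth.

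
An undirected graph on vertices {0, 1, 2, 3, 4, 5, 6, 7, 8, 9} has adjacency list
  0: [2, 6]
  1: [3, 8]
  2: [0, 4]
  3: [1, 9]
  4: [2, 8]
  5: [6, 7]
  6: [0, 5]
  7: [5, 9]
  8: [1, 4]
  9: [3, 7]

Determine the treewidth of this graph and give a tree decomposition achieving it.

Each bag holds 3 vertices, so the decomposition has width 2, which upper-bounds the treewidth. Since 9–7–5–6–0–2–4–8–1–3–9 is a cycle in G, G is not acyclic. Forests are exactly the graphs of treewidth ≤ 1, so tw(G) ≥ 2. Therefore the treewidth is 2.

Treewidth 2.
One optimal decomposition is:
Bags: B1 = {5, 7, 9}  B2 = {5, 6, 9}  B3 = {0, 6, 9}  B4 = {0, 2, 9}  B5 = {2, 4, 9}  B6 = {4, 8, 9}  B7 = {1, 8, 9}  B8 = {1, 3, 9}
Tree: B1–B2, B2–B3, B3–B4, B4–B5, B5–B6, B6–B7, B7–B8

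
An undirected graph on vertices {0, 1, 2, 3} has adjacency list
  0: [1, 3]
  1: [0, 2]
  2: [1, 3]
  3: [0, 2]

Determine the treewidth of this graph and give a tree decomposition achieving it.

The largest bag has 3 vertices, giving width 2; this decomposition certifies tw(G) ≤ 2. For the lower bound, G contains the cycle 1–2–3–0–1, so G is not a forest; only forests have treewidth ≤ 1, hence tw(G) ≥ 2. The upper and lower bounds meet at 2, so that is the treewidth.

Treewidth 2.
Bags: B1 = {1, 2, 3}  B2 = {0, 1, 3}
Tree: B1–B2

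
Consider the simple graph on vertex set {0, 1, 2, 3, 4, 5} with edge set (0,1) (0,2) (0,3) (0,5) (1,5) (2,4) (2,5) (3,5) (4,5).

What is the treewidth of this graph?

A width-2 tree decomposition is:
Bags: B1 = {0, 3, 5}  B2 = {0, 2, 5}  B3 = {2, 4, 5}  B4 = {0, 1, 5}
Tree: B1–B2, B2–B3, B1–B4
Each bag holds 3 vertices, so the decomposition has width 2, which upper-bounds the treewidth. Conversely, {0, 1, 5} is a clique of size 3, and the vertices of any clique must share a bag in every tree decomposition; so some bag has ≥ 3 vertices and tw(G) ≥ 2. Combining the bounds, tw(G) = 2.

2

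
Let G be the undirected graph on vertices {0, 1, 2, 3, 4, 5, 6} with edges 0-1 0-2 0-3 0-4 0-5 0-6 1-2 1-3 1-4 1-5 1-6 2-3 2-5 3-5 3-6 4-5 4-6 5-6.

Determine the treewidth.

4

A width-4 tree decomposition is:
Bags: B1 = {0, 1, 2, 3, 5}  B2 = {0, 1, 3, 5, 6}  B3 = {0, 1, 4, 5, 6}
Tree: B1–B2, B2–B3
Every bag has size at most 5, so the width is 5 − 1 = 4 and tw(G) ≤ 4. On the other hand G contains the 5-clique {0, 1, 2, 3, 5}. A clique must lie in a single bag of any decomposition, so no decomposition can have width below 4. The upper and lower bounds meet at 4, so that is the treewidth.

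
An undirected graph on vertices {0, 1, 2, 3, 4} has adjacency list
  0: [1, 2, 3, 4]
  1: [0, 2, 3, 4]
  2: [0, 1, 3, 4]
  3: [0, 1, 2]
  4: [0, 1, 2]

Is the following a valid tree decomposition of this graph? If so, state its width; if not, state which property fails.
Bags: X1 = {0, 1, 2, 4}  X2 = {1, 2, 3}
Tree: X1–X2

No — edge (0,3) lies in no bag.

A tree decomposition must satisfy three properties: every vertex lies in some bag; for every edge, both endpoints lie together in some bag; and for every vertex, the bags containing it form a connected subtree. Here edge (0,3) lies in no bag, so the decomposition is invalid.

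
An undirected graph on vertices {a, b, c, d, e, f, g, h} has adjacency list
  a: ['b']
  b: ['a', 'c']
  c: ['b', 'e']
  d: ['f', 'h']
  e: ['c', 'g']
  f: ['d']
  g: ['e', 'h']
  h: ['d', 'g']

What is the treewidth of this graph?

1

A width-1 tree decomposition is:
Bags: B1 = {a, b}  B2 = {b, c}  B3 = {c, e}  B4 = {e, g}  B5 = {g, h}  B6 = {d, h}  B7 = {d, f}
Tree: B1–B2, B2–B3, B3–B4, B4–B5, B5–B6, B6–B7
Every bag has size at most 2, so the width is 2 − 1 = 1 and tw(G) ≤ 1. Any graph with an edge has treewidth ≥ 1, and G has the edge a–b. Combining the bounds, tw(G) = 1.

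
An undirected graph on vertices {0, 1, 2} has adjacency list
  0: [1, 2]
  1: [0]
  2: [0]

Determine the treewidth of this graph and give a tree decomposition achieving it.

Every bag has size at most 2, so the width is 2 − 1 = 1 and tw(G) ≤ 1. Any graph with an edge has treewidth ≥ 1, and G has the edge 2–0. Hence tw(G) = 1 exactly.

Treewidth 1.
One optimal decomposition is:
Bags: B1 = {0, 2}  B2 = {0, 1}
Tree: B1–B2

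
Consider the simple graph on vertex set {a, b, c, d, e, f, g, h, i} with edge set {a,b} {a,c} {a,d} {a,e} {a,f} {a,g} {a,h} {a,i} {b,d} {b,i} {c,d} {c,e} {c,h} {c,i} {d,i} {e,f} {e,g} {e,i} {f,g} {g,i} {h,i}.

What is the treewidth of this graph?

3

A width-3 tree decomposition is:
Bags: B1 = {a, c, h, i}  B2 = {a, c, d, i}  B3 = {a, c, e, i}  B4 = {a, e, g, i}  B5 = {a, b, d, i}  B6 = {a, e, f, g}
Tree: B1–B2, B1–B3, B3–B4, B2–B5, B4–B6
The largest bag has 4 vertices, giving width 3; this decomposition certifies tw(G) ≤ 3. On the other hand G contains the 4-clique {a, e, f, g}. A clique must lie in a single bag of any decomposition, so no decomposition can have width below 3. Hence tw(G) = 3 exactly.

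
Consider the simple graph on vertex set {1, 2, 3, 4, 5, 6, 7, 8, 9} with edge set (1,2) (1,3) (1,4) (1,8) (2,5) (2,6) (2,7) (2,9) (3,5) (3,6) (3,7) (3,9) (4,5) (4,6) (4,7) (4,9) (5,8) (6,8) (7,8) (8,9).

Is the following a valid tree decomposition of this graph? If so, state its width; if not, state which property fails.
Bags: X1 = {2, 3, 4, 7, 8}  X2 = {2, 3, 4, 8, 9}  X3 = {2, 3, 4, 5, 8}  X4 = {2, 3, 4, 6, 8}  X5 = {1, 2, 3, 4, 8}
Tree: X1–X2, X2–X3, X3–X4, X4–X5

Yes; width 4.

Every vertex of G appears in some bag (union = {1, 2, 3, 4, 5, 6, 7, 8, 9}); every edge is covered by a bag; and for each vertex v the set of bags containing v is connected in the bag tree. The decomposition is therefore valid. The largest bag has 5 vertices, so the width is 4.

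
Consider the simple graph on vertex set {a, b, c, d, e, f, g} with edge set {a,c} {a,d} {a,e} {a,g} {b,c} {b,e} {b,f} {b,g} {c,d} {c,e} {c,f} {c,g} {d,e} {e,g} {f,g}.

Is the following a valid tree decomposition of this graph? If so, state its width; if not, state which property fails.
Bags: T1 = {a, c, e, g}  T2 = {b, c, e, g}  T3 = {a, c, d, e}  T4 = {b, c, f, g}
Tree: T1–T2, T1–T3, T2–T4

Yes; width 3.

Vertex coverage: the bags together contain {a, b, c, d, e, f, g}, the full vertex set. Edge coverage: each edge of G has both endpoints in at least one bag. Running intersection: for every vertex, the bags containing it form a connected subtree. All three properties hold, so this is a valid tree decomposition of width max|bag| − 1 = 3, and hence tw(G) ≤ 3.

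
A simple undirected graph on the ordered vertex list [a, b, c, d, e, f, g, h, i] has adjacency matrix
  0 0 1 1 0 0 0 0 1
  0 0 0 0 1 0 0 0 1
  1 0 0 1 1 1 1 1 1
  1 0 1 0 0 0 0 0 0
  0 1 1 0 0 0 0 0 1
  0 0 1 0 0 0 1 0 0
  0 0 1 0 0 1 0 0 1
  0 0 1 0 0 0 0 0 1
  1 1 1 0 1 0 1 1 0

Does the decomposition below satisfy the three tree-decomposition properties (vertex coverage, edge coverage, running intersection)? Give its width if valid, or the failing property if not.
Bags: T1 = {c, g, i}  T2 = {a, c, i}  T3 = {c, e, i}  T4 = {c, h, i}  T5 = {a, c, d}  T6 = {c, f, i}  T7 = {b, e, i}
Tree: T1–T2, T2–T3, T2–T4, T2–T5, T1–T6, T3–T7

A tree decomposition must satisfy three properties: every vertex lies in some bag; for every edge, both endpoints lie together in some bag; and for every vertex, the bags containing it form a connected subtree. Here edge (g,f) lies in no bag, so the decomposition is invalid.

No — edge (g,f) lies in no bag.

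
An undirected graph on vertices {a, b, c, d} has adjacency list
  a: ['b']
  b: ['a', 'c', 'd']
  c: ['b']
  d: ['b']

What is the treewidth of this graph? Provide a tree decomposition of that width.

Every bag has size at most 2, so the width is 2 − 1 = 1 and tw(G) ≤ 1. G has an edge, so its treewidth is at least 1. The upper and lower bounds meet at 1, so that is the treewidth.

Treewidth 1.
Bags: B1 = {b, d}  B2 = {a, b}  B3 = {b, c}
Tree: B1–B2, B1–B3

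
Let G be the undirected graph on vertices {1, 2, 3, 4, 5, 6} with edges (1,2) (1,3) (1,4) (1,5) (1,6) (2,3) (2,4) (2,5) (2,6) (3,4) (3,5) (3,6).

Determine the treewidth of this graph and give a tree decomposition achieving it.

The largest bag has 4 vertices, giving width 3; this decomposition certifies tw(G) ≤ 3. On the other hand G contains the 4-clique {1, 2, 3, 4}. A clique must lie in a single bag of any decomposition, so no decomposition can have width below 3. Hence tw(G) = 3 exactly.

Treewidth 3.
One optimal decomposition is:
Bags: B1 = {1, 2, 3, 5}  B2 = {1, 2, 3, 4}  B3 = {1, 2, 3, 6}
Tree: B1–B2, B1–B3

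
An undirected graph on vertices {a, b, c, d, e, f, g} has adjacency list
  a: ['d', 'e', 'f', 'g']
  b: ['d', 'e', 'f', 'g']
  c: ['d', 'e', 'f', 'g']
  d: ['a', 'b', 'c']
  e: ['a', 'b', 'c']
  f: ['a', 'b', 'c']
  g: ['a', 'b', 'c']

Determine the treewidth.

A width-3 tree decomposition is:
Bags: B1 = {a, b, c, e}  B2 = {a, b, c, g}  B3 = {a, b, c, f}  B4 = {a, b, c, d}
Tree: B1–B2, B2–B3, B3–B4
Every bag has size at most 4, so the width is 4 − 1 = 3 and tw(G) ≤ 3. For the lower bound: the 4 vertex sets {b,e}, {c,g}, {a}, {f} are disjoint, each induces a connected subgraph, and every pair is joined by at least one edge of G. Contracting each set to a single vertex therefore yields K_{4} as a minor, and since treewidth is minor-monotone, tw(G) ≥ tw(K_{4}) = 3. Hence tw(G) = 3 exactly.

3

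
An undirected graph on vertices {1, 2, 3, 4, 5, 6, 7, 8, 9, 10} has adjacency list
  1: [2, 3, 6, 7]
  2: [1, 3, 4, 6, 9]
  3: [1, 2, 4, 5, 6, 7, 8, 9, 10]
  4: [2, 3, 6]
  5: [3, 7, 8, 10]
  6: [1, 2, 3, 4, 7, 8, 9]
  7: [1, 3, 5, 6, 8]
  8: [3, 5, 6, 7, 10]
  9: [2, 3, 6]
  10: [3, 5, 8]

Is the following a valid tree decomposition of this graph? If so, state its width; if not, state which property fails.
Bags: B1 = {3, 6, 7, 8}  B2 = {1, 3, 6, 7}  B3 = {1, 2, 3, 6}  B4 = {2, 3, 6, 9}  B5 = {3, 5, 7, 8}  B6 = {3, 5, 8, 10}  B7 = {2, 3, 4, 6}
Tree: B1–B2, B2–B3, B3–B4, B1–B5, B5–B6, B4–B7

Yes; width 3.

Checking the three conditions: (i) the bags cover all of {1, 2, 3, 4, 5, 6, 7, 8, 9, 10}; (ii) for each edge, some bag contains both endpoints; (iii) the bags containing any fixed vertex form a subtree. All hold, so the decomposition is valid with width 4 − 1 = 3.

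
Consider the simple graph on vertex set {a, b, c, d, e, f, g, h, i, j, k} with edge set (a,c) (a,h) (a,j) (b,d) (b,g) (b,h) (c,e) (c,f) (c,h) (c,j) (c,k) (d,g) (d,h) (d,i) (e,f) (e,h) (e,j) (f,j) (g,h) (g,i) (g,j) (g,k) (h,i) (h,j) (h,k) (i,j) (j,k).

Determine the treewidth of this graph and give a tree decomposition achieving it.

Treewidth 3.
One optimal decomposition is:
Bags: B1 = {d, g, h, i}  B2 = {g, h, i, j}  B3 = {g, h, j, k}  B4 = {c, h, j, k}  B5 = {c, e, h, j}  B6 = {b, d, g, h}  B7 = {c, e, f, j}  B8 = {a, c, h, j}
Tree: B1–B2, B2–B3, B3–B4, B4–B5, B1–B6, B5–B7, B4–B8

Every bag has size at most 4, so the width is 4 − 1 = 3 and tw(G) ≤ 3. Conversely, {b, d, g, h} is a clique of size 4, and the vertices of any clique must share a bag in every tree decomposition; so some bag has ≥ 4 vertices and tw(G) ≥ 3. Therefore the treewidth is 3.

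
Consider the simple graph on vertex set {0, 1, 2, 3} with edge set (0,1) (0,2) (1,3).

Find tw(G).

1

A width-1 tree decomposition is:
Bags: B1 = {1, 3}  B2 = {0, 1}  B3 = {0, 2}
Tree: B1–B2, B2–B3
Each bag holds 2 vertices, so the decomposition has width 1, which upper-bounds the treewidth. Since G has at least one edge (e.g. 3–1), it is not an edgeless graph, so tw(G) ≥ 1. Combining the bounds, tw(G) = 1.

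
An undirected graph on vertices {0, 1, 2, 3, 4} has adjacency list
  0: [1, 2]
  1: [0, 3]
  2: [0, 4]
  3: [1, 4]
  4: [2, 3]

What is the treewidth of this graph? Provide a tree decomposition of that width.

Treewidth 2.
Bags: B1 = {0, 1, 3}  B2 = {0, 3, 4}  B3 = {0, 2, 4}
Tree: B1–B2, B2–B3

The largest bag has 3 vertices, giving width 2; this decomposition certifies tw(G) ≤ 2. Since 0–1–3–4–2–0 is a cycle in G, G is not acyclic. Forests are exactly the graphs of treewidth ≤ 1, so tw(G) ≥ 2. Hence tw(G) = 2 exactly.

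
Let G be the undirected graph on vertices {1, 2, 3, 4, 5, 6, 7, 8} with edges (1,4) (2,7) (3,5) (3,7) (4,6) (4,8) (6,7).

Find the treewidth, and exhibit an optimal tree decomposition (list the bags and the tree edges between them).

Each bag holds 2 vertices, so the decomposition has width 1, which upper-bounds the treewidth. G has an edge, so its treewidth is at least 1. The upper and lower bounds meet at 1, so that is the treewidth.

Treewidth 1.
Bags: B1 = {6, 7}  B2 = {3, 7}  B3 = {4, 6}  B4 = {4, 8}  B5 = {1, 4}  B6 = {2, 7}  B7 = {3, 5}
Tree: B1–B2, B1–B3, B3–B4, B4–B5, B2–B6, B2–B7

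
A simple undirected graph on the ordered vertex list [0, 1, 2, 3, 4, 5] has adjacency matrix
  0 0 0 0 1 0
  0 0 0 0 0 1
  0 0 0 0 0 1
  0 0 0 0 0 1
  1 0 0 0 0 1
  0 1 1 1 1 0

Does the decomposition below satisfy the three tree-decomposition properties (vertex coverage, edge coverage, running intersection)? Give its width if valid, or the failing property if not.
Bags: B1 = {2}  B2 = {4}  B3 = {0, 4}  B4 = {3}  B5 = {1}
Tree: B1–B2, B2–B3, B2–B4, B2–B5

A tree decomposition must satisfy three properties: every vertex lies in some bag; for every edge, both endpoints lie together in some bag; and for every vertex, the bags containing it form a connected subtree. Here vertex 5 appears in no bag, so the decomposition is invalid.

No — vertex 5 appears in no bag.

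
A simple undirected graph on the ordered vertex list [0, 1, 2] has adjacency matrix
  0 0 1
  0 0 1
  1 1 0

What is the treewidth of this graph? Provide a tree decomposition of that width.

Each bag holds 2 vertices, so the decomposition has width 1, which upper-bounds the treewidth. Since G has at least one edge (e.g. 1–2), it is not an edgeless graph, so tw(G) ≥ 1. Therefore the treewidth is 1.

Treewidth 1.
One optimal decomposition is:
Bags: B1 = {1, 2}  B2 = {0, 2}
Tree: B1–B2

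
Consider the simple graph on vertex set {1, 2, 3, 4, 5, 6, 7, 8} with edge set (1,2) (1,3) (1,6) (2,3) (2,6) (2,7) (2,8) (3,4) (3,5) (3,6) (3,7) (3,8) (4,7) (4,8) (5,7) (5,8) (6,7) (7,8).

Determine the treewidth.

3

A width-3 tree decomposition is:
Bags: B1 = {2, 3, 7, 8}  B2 = {2, 3, 6, 7}  B3 = {3, 5, 7, 8}  B4 = {1, 2, 3, 6}  B5 = {3, 4, 7, 8}
Tree: B1–B2, B1–B3, B2–B4, B3–B5
The largest bag has 4 vertices, giving width 3; this decomposition certifies tw(G) ≤ 3. Conversely, {1, 2, 3, 6} is a clique of size 4, and the vertices of any clique must share a bag in every tree decomposition; so some bag has ≥ 4 vertices and tw(G) ≥ 3. The upper and lower bounds meet at 3, so that is the treewidth.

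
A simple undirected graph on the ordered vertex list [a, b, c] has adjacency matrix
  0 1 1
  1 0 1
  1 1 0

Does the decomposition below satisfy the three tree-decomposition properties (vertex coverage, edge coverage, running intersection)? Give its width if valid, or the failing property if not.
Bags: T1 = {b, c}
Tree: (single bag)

A tree decomposition must satisfy three properties: every vertex lies in some bag; for every edge, both endpoints lie together in some bag; and for every vertex, the bags containing it form a connected subtree. Here vertex a appears in no bag, so the decomposition is invalid.

No — vertex a appears in no bag.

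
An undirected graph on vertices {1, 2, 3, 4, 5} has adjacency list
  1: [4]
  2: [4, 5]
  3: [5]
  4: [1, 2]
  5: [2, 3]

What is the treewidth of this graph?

A width-1 tree decomposition is:
Bags: B1 = {1, 4}  B2 = {2, 4}  B3 = {2, 5}  B4 = {3, 5}
Tree: B1–B2, B2–B3, B3–B4
Every bag has size at most 2, so the width is 2 − 1 = 1 and tw(G) ≤ 1. G has an edge, so its treewidth is at least 1. Hence tw(G) = 1 exactly.

1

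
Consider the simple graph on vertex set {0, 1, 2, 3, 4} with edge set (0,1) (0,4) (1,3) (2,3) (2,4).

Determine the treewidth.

A width-2 tree decomposition is:
Bags: B1 = {0, 1, 4}  B2 = {1, 2, 4}  B3 = {1, 2, 3}
Tree: B1–B2, B2–B3
Each bag holds 3 vertices, so the decomposition has width 2, which upper-bounds the treewidth. For the lower bound, G contains the cycle 1–0–4–2–3–1, so G is not a forest; only forests have treewidth ≤ 1, hence tw(G) ≥ 2. The upper and lower bounds meet at 2, so that is the treewidth.

2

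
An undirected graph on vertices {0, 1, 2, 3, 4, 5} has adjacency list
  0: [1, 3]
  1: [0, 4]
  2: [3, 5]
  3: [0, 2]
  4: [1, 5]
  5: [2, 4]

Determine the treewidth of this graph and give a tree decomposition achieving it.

Treewidth 2.
One optimal decomposition is:
Bags: B1 = {0, 1, 4}  B2 = {0, 4, 5}  B3 = {0, 2, 5}  B4 = {0, 2, 3}
Tree: B1–B2, B2–B3, B3–B4

Every bag has size at most 3, so the width is 3 − 1 = 2 and tw(G) ≤ 2. Since 0–1–4–5–2–3–0 is a cycle in G, G is not acyclic. Forests are exactly the graphs of treewidth ≤ 1, so tw(G) ≥ 2. Hence tw(G) = 2 exactly.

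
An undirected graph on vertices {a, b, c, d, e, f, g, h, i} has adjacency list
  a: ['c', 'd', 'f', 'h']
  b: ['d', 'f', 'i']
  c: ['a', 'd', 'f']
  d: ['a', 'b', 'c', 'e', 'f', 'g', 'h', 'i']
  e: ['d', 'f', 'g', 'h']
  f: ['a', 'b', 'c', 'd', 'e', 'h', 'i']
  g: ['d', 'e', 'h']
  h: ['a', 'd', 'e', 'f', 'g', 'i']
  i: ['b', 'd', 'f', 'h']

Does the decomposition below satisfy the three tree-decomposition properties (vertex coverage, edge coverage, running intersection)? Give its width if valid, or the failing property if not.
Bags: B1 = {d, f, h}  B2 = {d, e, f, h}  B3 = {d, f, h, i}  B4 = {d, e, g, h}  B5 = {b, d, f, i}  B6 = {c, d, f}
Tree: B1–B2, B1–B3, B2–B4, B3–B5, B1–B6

No — vertex a appears in no bag.

A tree decomposition must satisfy three properties: every vertex lies in some bag; for every edge, both endpoints lie together in some bag; and for every vertex, the bags containing it form a connected subtree. Here vertex a appears in no bag, so the decomposition is invalid.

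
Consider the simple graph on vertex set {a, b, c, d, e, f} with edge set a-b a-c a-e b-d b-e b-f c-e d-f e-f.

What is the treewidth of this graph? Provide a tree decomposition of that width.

Treewidth 2.
One optimal decomposition is:
Bags: B1 = {a, c, e}  B2 = {a, b, e}  B3 = {b, e, f}  B4 = {b, d, f}
Tree: B1–B2, B2–B3, B3–B4

Every bag has size at most 3, so the width is 3 − 1 = 2 and tw(G) ≤ 2. Conversely, {b, d, f} is a clique of size 3, and the vertices of any clique must share a bag in every tree decomposition; so some bag has ≥ 3 vertices and tw(G) ≥ 2. Hence tw(G) = 2 exactly.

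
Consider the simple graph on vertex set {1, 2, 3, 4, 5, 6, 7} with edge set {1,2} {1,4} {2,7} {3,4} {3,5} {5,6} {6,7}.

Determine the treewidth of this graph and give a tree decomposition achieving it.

Treewidth 2.
One optimal decomposition is:
Bags: B1 = {1, 2, 7}  B2 = {1, 4, 7}  B3 = {3, 4, 7}  B4 = {3, 5, 7}  B5 = {5, 6, 7}
Tree: B1–B2, B2–B3, B3–B4, B4–B5

Every bag has size at most 3, so the width is 3 − 1 = 2 and tw(G) ≤ 2. The edges 7–2–1–4–3–5–6–7 form a cycle, so G is not a tree and its treewidth is at least 2. The upper and lower bounds meet at 2, so that is the treewidth.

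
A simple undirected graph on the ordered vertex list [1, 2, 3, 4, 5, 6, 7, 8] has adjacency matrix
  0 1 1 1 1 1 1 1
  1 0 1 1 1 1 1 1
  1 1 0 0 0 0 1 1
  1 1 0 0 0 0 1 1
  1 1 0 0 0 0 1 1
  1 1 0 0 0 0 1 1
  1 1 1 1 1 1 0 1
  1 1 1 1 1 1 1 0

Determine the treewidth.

4

A width-4 tree decomposition is:
Bags: B1 = {1, 2, 5, 7, 8}  B2 = {1, 2, 4, 7, 8}  B3 = {1, 2, 6, 7, 8}  B4 = {1, 2, 3, 7, 8}
Tree: B1–B2, B2–B3, B2–B4
Each bag holds 5 vertices, so the decomposition has width 4, which upper-bounds the treewidth. Conversely, {1, 2, 3, 7, 8} is a clique of size 5, and the vertices of any clique must share a bag in every tree decomposition; so some bag has ≥ 5 vertices and tw(G) ≥ 4. Hence tw(G) = 4 exactly.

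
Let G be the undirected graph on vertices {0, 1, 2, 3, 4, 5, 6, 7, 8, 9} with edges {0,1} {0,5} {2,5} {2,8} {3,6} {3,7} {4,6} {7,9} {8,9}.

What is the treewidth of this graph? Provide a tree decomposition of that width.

Treewidth 1.
One such decomposition:
Bags: B1 = {0, 1}  B2 = {0, 5}  B3 = {2, 5}  B4 = {2, 8}  B5 = {8, 9}  B6 = {7, 9}  B7 = {3, 7}  B8 = {3, 6}  B9 = {4, 6}
Tree: B1–B2, B2–B3, B3–B4, B4–B5, B5–B6, B6–B7, B7–B8, B8–B9

Each bag holds 2 vertices, so the decomposition has width 1, which upper-bounds the treewidth. Since G has at least one edge (e.g. 1–0), it is not an edgeless graph, so tw(G) ≥ 1. The upper and lower bounds meet at 1, so that is the treewidth.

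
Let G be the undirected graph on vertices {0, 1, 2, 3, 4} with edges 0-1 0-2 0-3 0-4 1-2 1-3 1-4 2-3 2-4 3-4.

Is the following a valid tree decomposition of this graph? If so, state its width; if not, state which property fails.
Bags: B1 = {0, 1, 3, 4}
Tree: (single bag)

A tree decomposition must satisfy three properties: every vertex lies in some bag; for every edge, both endpoints lie together in some bag; and for every vertex, the bags containing it form a connected subtree. Here vertex 2 appears in no bag, so the decomposition is invalid.

No — vertex 2 appears in no bag.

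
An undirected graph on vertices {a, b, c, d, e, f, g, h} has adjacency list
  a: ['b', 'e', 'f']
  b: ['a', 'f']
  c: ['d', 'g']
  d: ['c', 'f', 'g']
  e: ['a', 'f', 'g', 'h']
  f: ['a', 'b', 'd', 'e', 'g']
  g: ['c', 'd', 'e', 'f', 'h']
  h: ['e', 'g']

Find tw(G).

A width-2 tree decomposition is:
Bags: B1 = {e, g, h}  B2 = {e, f, g}  B3 = {a, e, f}  B4 = {a, b, f}  B5 = {d, f, g}  B6 = {c, d, g}
Tree: B1–B2, B2–B3, B3–B4, B2–B5, B5–B6
The largest bag has 3 vertices, giving width 2; this decomposition certifies tw(G) ≤ 2. Conversely, {e, g, h} is a clique of size 3, and the vertices of any clique must share a bag in every tree decomposition; so some bag has ≥ 3 vertices and tw(G) ≥ 2. The upper and lower bounds meet at 2, so that is the treewidth.

2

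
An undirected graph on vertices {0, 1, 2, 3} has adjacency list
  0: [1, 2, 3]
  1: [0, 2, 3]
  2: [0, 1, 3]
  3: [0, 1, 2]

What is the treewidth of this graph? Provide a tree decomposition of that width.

A single bag containing all 4 vertices is trivially a valid decomposition of width 3. On the other hand G contains the 4-clique {0, 1, 2, 3}. A clique must lie in a single bag of any decomposition, so no decomposition can have width below 3. Therefore the treewidth is 3.

Treewidth 3.
Bags: B1 = {0, 1, 2, 3}
Tree: (single bag)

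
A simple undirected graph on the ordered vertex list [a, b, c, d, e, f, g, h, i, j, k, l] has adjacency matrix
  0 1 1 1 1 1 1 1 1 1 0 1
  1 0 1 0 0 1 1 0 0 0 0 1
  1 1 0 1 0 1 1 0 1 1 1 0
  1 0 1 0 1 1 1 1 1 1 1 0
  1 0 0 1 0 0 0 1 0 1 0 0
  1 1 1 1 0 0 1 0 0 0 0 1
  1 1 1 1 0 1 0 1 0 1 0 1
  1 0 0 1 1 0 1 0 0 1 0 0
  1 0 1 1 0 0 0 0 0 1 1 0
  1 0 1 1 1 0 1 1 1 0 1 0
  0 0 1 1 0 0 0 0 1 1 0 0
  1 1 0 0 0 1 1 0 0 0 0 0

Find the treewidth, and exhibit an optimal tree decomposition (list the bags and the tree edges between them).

Treewidth 4.
Bags: B1 = {a, d, g, h, j}  B2 = {a, c, d, g, j}  B3 = {a, d, e, h, j}  B4 = {a, c, d, f, g}  B5 = {a, c, d, i, j}  B6 = {a, b, c, f, g}  B7 = {a, b, f, g, l}  B8 = {c, d, i, j, k}
Tree: B1–B2, B1–B3, B2–B4, B2–B5, B4–B6, B6–B7, B5–B8

Every bag has size at most 5, so the width is 5 − 1 = 4 and tw(G) ≤ 4. For the lower bound, the 5 vertices {a, d, g, h, j} are pairwise adjacent, and any tree decomposition puts a clique entirely inside one bag — forcing width ≥ 4. The upper and lower bounds meet at 4, so that is the treewidth.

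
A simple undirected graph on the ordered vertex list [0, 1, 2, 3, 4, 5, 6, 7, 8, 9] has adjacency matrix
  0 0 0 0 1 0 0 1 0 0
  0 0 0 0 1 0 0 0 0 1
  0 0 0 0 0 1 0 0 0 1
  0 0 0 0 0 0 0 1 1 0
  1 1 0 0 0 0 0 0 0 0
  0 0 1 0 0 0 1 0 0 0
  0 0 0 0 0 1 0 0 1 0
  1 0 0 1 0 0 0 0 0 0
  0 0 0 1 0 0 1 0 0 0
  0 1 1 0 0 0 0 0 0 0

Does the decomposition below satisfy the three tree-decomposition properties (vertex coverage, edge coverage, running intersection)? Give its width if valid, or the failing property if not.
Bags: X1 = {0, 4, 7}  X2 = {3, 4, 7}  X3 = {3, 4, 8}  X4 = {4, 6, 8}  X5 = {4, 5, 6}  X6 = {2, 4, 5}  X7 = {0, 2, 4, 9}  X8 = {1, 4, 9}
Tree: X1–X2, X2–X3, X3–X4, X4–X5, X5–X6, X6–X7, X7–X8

No — bags containing vertex 0 are not connected in the tree.

A tree decomposition must satisfy three properties: every vertex lies in some bag; for every edge, both endpoints lie together in some bag; and for every vertex, the bags containing it form a connected subtree. Here bags containing vertex 0 are not connected in the tree, so the decomposition is invalid.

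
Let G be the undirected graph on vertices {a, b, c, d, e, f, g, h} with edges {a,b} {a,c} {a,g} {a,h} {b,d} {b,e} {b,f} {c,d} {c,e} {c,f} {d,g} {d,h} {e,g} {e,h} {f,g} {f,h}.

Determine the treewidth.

A width-4 tree decomposition is:
Bags: B1 = {b, c, e, g, h}  B2 = {b, c, d, g, h}  B3 = {a, b, c, g, h}  B4 = {b, c, f, g, h}
Tree: B1–B2, B2–B3, B3–B4
Every bag has size at most 5, so the width is 5 − 1 = 4 and tw(G) ≤ 4. For the lower bound: the 5 vertex sets {b,e}, {d,g}, {a,c}, {h}, {f} are disjoint, each induces a connected subgraph, and every pair is joined by at least one edge of G. Contracting each set to a single vertex therefore yields K_{5} as a minor, and since treewidth is minor-monotone, tw(G) ≥ tw(K_{5}) = 4. Hence tw(G) = 4 exactly.

4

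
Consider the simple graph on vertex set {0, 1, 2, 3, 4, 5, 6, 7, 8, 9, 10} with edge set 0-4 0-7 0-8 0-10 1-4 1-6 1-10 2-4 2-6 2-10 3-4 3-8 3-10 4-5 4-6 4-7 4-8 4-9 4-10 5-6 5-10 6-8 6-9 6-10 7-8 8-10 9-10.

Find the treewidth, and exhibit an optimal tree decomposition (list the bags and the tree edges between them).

Treewidth 3.
One optimal decomposition is:
Bags: B1 = {2, 4, 6, 10}  B2 = {4, 6, 8, 10}  B3 = {4, 6, 9, 10}  B4 = {4, 5, 6, 10}  B5 = {1, 4, 6, 10}  B6 = {0, 4, 8, 10}  B7 = {0, 4, 7, 8}  B8 = {3, 4, 8, 10}
Tree: B1–B2, B1–B3, B1–B4, B3–B5, B2–B6, B6–B7, B6–B8

Each bag holds 4 vertices, so the decomposition has width 3, which upper-bounds the treewidth. For the lower bound, the 4 vertices {0, 4, 8, 10} are pairwise adjacent, and any tree decomposition puts a clique entirely inside one bag — forcing width ≥ 3. Combining the bounds, tw(G) = 3.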